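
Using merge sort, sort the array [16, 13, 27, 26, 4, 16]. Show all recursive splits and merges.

Merge sort trace:

Split: [16, 13, 27, 26, 4, 16] -> [16, 13, 27] and [26, 4, 16]
  Split: [16, 13, 27] -> [16] and [13, 27]
    Split: [13, 27] -> [13] and [27]
    Merge: [13] + [27] -> [13, 27]
  Merge: [16] + [13, 27] -> [13, 16, 27]
  Split: [26, 4, 16] -> [26] and [4, 16]
    Split: [4, 16] -> [4] and [16]
    Merge: [4] + [16] -> [4, 16]
  Merge: [26] + [4, 16] -> [4, 16, 26]
Merge: [13, 16, 27] + [4, 16, 26] -> [4, 13, 16, 16, 26, 27]

Final sorted array: [4, 13, 16, 16, 26, 27]

The merge sort proceeds by recursively splitting the array and merging sorted halves.
After all merges, the sorted array is [4, 13, 16, 16, 26, 27].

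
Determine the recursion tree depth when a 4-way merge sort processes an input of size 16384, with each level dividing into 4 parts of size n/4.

For divide and conquer with division factor 4:

Problem sizes at each level:
Level 0: 16384
Level 1: 4096
Level 2: 1024
Level 3: 256
Level 4: 64
Level 5: 16
Level 6: 4
Level 7: 1

The root is level 0 and the size-1 base case is level 7 (the tree spans levels 0 through 7, i.e. 8 levels counting the root), so the depth is the number of divisions: log_4(16384) = 7

The recursion tree depth is log_4(16384) = 7. At each level, the problem size is divided by 4, so it takes 7 divisions to reduce to a base case of size 1. The algorithm makes 4 recursive calls at each level.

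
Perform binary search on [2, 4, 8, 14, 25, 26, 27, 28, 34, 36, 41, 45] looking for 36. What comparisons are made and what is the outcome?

Binary search for 36 in [2, 4, 8, 14, 25, 26, 27, 28, 34, 36, 41, 45]:

lo=0, hi=11, mid=5, arr[mid]=26 -> 26 < 36, search right half
lo=6, hi=11, mid=8, arr[mid]=34 -> 34 < 36, search right half
lo=9, hi=11, mid=10, arr[mid]=41 -> 41 > 36, search left half
lo=9, hi=9, mid=9, arr[mid]=36 -> Found target at index 9!

Binary search finds 36 at index 9 after 4 comparisons. The search repeatedly halves the search space by comparing with the middle element.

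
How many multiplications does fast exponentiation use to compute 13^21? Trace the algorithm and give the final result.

Computing 13^21 by squaring (build up from 13^1; each line after the first costs one multiplication):

13^1 = 13
13^2 = (13^1)^2 = 13^2 = 169
13^4 = (13^2)^2 = 169^2 = 28561
13^5 = 13 * 13^4 = 13 * 28561 = 371293
13^10 = (13^5)^2 = 371293^2 = 137858491849
13^20 = (13^10)^2 = 137858491849^2 = 19004963774880799438801
13^21 = 13 * 13^20 = 13 * 19004963774880799438801 = 247064529073450392704413

Result: 247064529073450392704413
Multiplications needed: 6 (6 lines after 13^1)

13^21 = 247064529073450392704413. Using exponentiation by squaring, this requires 6 multiplications. The key idea: if the exponent is even, square the half-power; if odd, multiply by the base once.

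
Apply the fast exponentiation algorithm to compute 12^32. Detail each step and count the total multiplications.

Computing 12^32 by squaring (build up from 12^1; each line after the first costs one multiplication):

12^1 = 12
12^2 = (12^1)^2 = 12^2 = 144
12^4 = (12^2)^2 = 144^2 = 20736
12^8 = (12^4)^2 = 20736^2 = 429981696
12^16 = (12^8)^2 = 429981696^2 = 184884258895036416
12^32 = (12^16)^2 = 184884258895036416^2 = 34182189187166852111368841966125056

Result: 34182189187166852111368841966125056
Multiplications needed: 5 (5 lines after 12^1)

12^32 = 34182189187166852111368841966125056. Using exponentiation by squaring, this requires 5 multiplications. The key idea: if the exponent is even, square the half-power; if odd, multiply by the base once.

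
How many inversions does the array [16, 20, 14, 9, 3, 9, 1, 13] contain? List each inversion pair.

Finding inversions in [16, 20, 14, 9, 3, 9, 1, 13]:

(0, 2): arr[0]=16 > arr[2]=14
(0, 3): arr[0]=16 > arr[3]=9
(0, 4): arr[0]=16 > arr[4]=3
(0, 5): arr[0]=16 > arr[5]=9
(0, 6): arr[0]=16 > arr[6]=1
(0, 7): arr[0]=16 > arr[7]=13
(1, 2): arr[1]=20 > arr[2]=14
(1, 3): arr[1]=20 > arr[3]=9
(1, 4): arr[1]=20 > arr[4]=3
(1, 5): arr[1]=20 > arr[5]=9
(1, 6): arr[1]=20 > arr[6]=1
(1, 7): arr[1]=20 > arr[7]=13
(2, 3): arr[2]=14 > arr[3]=9
(2, 4): arr[2]=14 > arr[4]=3
(2, 5): arr[2]=14 > arr[5]=9
(2, 6): arr[2]=14 > arr[6]=1
(2, 7): arr[2]=14 > arr[7]=13
(3, 4): arr[3]=9 > arr[4]=3
(3, 6): arr[3]=9 > arr[6]=1
(4, 6): arr[4]=3 > arr[6]=1
(5, 6): arr[5]=9 > arr[6]=1

Total inversions: 21

The array has 21 inversion(s): (0,2), (0,3), (0,4), (0,5), (0,6), (0,7), (1,2), (1,3), (1,4), (1,5), (1,6), (1,7), (2,3), (2,4), (2,5), (2,6), (2,7), (3,4), (3,6), (4,6), (5,6). Each pair (i,j) satisfies i < j and arr[i] > arr[j].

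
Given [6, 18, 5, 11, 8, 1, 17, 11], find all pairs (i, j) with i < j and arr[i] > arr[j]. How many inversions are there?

Finding inversions in [6, 18, 5, 11, 8, 1, 17, 11]:

(0, 2): arr[0]=6 > arr[2]=5
(0, 5): arr[0]=6 > arr[5]=1
(1, 2): arr[1]=18 > arr[2]=5
(1, 3): arr[1]=18 > arr[3]=11
(1, 4): arr[1]=18 > arr[4]=8
(1, 5): arr[1]=18 > arr[5]=1
(1, 6): arr[1]=18 > arr[6]=17
(1, 7): arr[1]=18 > arr[7]=11
(2, 5): arr[2]=5 > arr[5]=1
(3, 4): arr[3]=11 > arr[4]=8
(3, 5): arr[3]=11 > arr[5]=1
(4, 5): arr[4]=8 > arr[5]=1
(6, 7): arr[6]=17 > arr[7]=11

Total inversions: 13

The array has 13 inversion(s): (0,2), (0,5), (1,2), (1,3), (1,4), (1,5), (1,6), (1,7), (2,5), (3,4), (3,5), (4,5), (6,7). Each pair (i,j) satisfies i < j and arr[i] > arr[j].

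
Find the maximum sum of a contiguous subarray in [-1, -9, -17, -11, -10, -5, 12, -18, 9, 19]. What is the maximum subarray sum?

Using Kadane's algorithm on [-1, -9, -17, -11, -10, -5, 12, -18, 9, 19]:

Scanning through the array:
Position 1 (value -9): max_ending_here = -9, max_so_far = -1
Position 2 (value -17): max_ending_here = -17, max_so_far = -1
Position 3 (value -11): max_ending_here = -11, max_so_far = -1
Position 4 (value -10): max_ending_here = -10, max_so_far = -1
Position 5 (value -5): max_ending_here = -5, max_so_far = -1
Position 6 (value 12): max_ending_here = 12, max_so_far = 12
Position 7 (value -18): max_ending_here = -6, max_so_far = 12
Position 8 (value 9): max_ending_here = 9, max_so_far = 12
Position 9 (value 19): max_ending_here = 28, max_so_far = 28

Maximum subarray: [9, 19]
Maximum sum: 28

The maximum subarray is [9, 19] with sum 28. This subarray runs from index 8 to index 9.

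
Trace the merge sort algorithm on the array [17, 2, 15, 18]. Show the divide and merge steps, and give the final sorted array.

Merge sort trace:

Split: [17, 2, 15, 18] -> [17, 2] and [15, 18]
  Split: [17, 2] -> [17] and [2]
  Merge: [17] + [2] -> [2, 17]
  Split: [15, 18] -> [15] and [18]
  Merge: [15] + [18] -> [15, 18]
Merge: [2, 17] + [15, 18] -> [2, 15, 17, 18]

Final sorted array: [2, 15, 17, 18]

The merge sort proceeds by recursively splitting the array and merging sorted halves.
After all merges, the sorted array is [2, 15, 17, 18].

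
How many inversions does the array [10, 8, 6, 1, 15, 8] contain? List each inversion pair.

Finding inversions in [10, 8, 6, 1, 15, 8]:

(0, 1): arr[0]=10 > arr[1]=8
(0, 2): arr[0]=10 > arr[2]=6
(0, 3): arr[0]=10 > arr[3]=1
(0, 5): arr[0]=10 > arr[5]=8
(1, 2): arr[1]=8 > arr[2]=6
(1, 3): arr[1]=8 > arr[3]=1
(2, 3): arr[2]=6 > arr[3]=1
(4, 5): arr[4]=15 > arr[5]=8

Total inversions: 8

The array has 8 inversion(s): (0,1), (0,2), (0,3), (0,5), (1,2), (1,3), (2,3), (4,5). Each pair (i,j) satisfies i < j and arr[i] > arr[j].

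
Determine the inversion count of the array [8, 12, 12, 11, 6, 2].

Finding inversions in [8, 12, 12, 11, 6, 2]:

(0, 4): arr[0]=8 > arr[4]=6
(0, 5): arr[0]=8 > arr[5]=2
(1, 3): arr[1]=12 > arr[3]=11
(1, 4): arr[1]=12 > arr[4]=6
(1, 5): arr[1]=12 > arr[5]=2
(2, 3): arr[2]=12 > arr[3]=11
(2, 4): arr[2]=12 > arr[4]=6
(2, 5): arr[2]=12 > arr[5]=2
(3, 4): arr[3]=11 > arr[4]=6
(3, 5): arr[3]=11 > arr[5]=2
(4, 5): arr[4]=6 > arr[5]=2

Total inversions: 11

The array has 11 inversion(s): (0,4), (0,5), (1,3), (1,4), (1,5), (2,3), (2,4), (2,5), (3,4), (3,5), (4,5). Each pair (i,j) satisfies i < j and arr[i] > arr[j].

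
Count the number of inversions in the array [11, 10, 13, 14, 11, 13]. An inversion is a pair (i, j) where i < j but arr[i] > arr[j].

Finding inversions in [11, 10, 13, 14, 11, 13]:

(0, 1): arr[0]=11 > arr[1]=10
(2, 4): arr[2]=13 > arr[4]=11
(3, 4): arr[3]=14 > arr[4]=11
(3, 5): arr[3]=14 > arr[5]=13

Total inversions: 4

The array has 4 inversion(s): (0,1), (2,4), (3,4), (3,5). Each pair (i,j) satisfies i < j and arr[i] > arr[j].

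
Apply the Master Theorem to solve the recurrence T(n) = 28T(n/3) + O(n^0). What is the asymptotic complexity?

Master Theorem for T(n) = 28T(n/3) + O(n^0):

a = 28, b = 3, c = 0
log_b(a) = log_3(28) = 3.0331

Case 1: c = 0 < log_3(28) = 3.0331
T(n) = O(n^(log_3 28))

For T(n) = 28T(n/3) + O(n^0): log_3(28) = 3.0331. This is Case 1 of the Master Theorem (c < log_b(a), work dominated by leaves), giving O(n^(log_3 28)).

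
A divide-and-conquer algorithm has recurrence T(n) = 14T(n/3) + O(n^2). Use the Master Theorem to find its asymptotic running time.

Master Theorem for T(n) = 14T(n/3) + O(n^2):

a = 14, b = 3, c = 2
log_b(a) = log_3(14) = 2.4022

Case 1: c = 2 < log_3(14) = 2.4022
T(n) = O(n^(log_3 14))

For T(n) = 14T(n/3) + O(n^2): log_3(14) = 2.4022. This is Case 1 of the Master Theorem (c < log_b(a), work dominated by leaves), giving O(n^(log_3 14)).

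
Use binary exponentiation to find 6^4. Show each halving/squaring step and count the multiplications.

Computing 6^4 by squaring (build up from 6^1; each line after the first costs one multiplication):

6^1 = 6
6^2 = (6^1)^2 = 6^2 = 36
6^4 = (6^2)^2 = 36^2 = 1296

Result: 1296
Multiplications needed: 2 (2 lines after 6^1)

6^4 = 1296. Using exponentiation by squaring, this requires 2 multiplications. The key idea: if the exponent is even, square the half-power; if odd, multiply by the base once.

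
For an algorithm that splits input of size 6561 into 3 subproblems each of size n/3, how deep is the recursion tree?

For divide and conquer with division factor 3:

Problem sizes at each level:
Level 0: 6561
Level 1: 2187
Level 2: 729
Level 3: 243
Level 4: 81
Level 5: 27
Level 6: 9
Level 7: 3
Level 8: 1

The root is level 0 and the size-1 base case is level 8 (the tree spans levels 0 through 8, i.e. 9 levels counting the root), so the depth is the number of divisions: log_3(6561) = 8

The recursion tree depth is log_3(6561) = 8. At each level, the problem size is divided by 3, so it takes 8 divisions to reduce to a base case of size 1. The algorithm makes 3 recursive calls at each level.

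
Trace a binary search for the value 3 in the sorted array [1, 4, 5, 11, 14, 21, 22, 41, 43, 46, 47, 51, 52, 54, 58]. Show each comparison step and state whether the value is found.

Binary search for 3 in [1, 4, 5, 11, 14, 21, 22, 41, 43, 46, 47, 51, 52, 54, 58]:

lo=0, hi=14, mid=7, arr[mid]=41 -> 41 > 3, search left half
lo=0, hi=6, mid=3, arr[mid]=11 -> 11 > 3, search left half
lo=0, hi=2, mid=1, arr[mid]=4 -> 4 > 3, search left half
lo=0, hi=0, mid=0, arr[mid]=1 -> 1 < 3, search right half
lo=1 > hi=0, target 3 not found

Binary search determines that 3 is not in the array after 4 comparisons. The search space was exhausted without finding the target.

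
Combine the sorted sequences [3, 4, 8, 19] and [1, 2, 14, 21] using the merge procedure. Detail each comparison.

Merging process:

Compare 3 vs 1: take 1 from right. Merged: [1]
Compare 3 vs 2: take 2 from right. Merged: [1, 2]
Compare 3 vs 14: take 3 from left. Merged: [1, 2, 3]
Compare 4 vs 14: take 4 from left. Merged: [1, 2, 3, 4]
Compare 8 vs 14: take 8 from left. Merged: [1, 2, 3, 4, 8]
Compare 19 vs 14: take 14 from right. Merged: [1, 2, 3, 4, 8, 14]
Compare 19 vs 21: take 19 from left. Merged: [1, 2, 3, 4, 8, 14, 19]
Append remaining from right: [21]. Merged: [1, 2, 3, 4, 8, 14, 19, 21]

Final merged array: [1, 2, 3, 4, 8, 14, 19, 21]
Total comparisons: 7

The merged array is [1, 2, 3, 4, 8, 14, 19, 21], requiring 7 comparisons. The merge step runs in O(n) time where n is the total number of elements.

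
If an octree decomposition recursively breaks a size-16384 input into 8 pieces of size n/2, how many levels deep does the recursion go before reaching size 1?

For divide and conquer with division factor 2:

Problem sizes at each level:
Level 0: 16384
Level 1: 8192
Level 2: 4096
Level 3: 2048
Level 4: 1024
Level 5: 512
Level 6: 256
Level 7: 128
Level 8: 64
Level 9: 32
Level 10: 16
Level 11: 8
Level 12: 4
Level 13: 2
Level 14: 1

The root is level 0 and the size-1 base case is level 14 (the tree spans levels 0 through 14, i.e. 15 levels counting the root), so the depth is the number of divisions: log_2(16384) = 14

The recursion tree depth is log_2(16384) = 14. At each level, the problem size is divided by 2, so it takes 14 divisions to reduce to a base case of size 1. The algorithm makes 8 recursive calls at each level.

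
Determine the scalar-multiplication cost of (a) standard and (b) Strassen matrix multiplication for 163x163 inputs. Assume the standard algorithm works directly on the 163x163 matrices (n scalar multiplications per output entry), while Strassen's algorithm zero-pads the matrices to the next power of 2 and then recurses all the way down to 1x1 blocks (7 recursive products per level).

Matrix multiplication for 163x163 matrices:

Strassen's algorithm requires power-of-2 dimensions. Pad 163x163 to 256x256 (next power of 2).

Standard algorithm: 163^3 = 4330747 multiplications
Strassen's algorithm: 7^(log2(256)) = 7^8 = 5764801 multiplications
Difference: 4330747 - 5764801 = -1434054 (Strassen uses MORE here due to padding overhead — for small or just-over-power-of-2 n, padding can outweigh the per-level savings)

Standard: 4330747 multiplications (163^3). Strassen: 5764801 multiplications (7^8, after padding to 256x256). Strassen reduces 8 recursive multiplications to 7 at each level.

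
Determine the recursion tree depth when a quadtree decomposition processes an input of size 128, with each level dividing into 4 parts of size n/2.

For divide and conquer with division factor 2:

Problem sizes at each level:
Level 0: 128
Level 1: 64
Level 2: 32
Level 3: 16
Level 4: 8
Level 5: 4
Level 6: 2
Level 7: 1

The root is level 0 and the size-1 base case is level 7 (the tree spans levels 0 through 7, i.e. 8 levels counting the root), so the depth is the number of divisions: log_2(128) = 7

The recursion tree depth is log_2(128) = 7. At each level, the problem size is divided by 2, so it takes 7 divisions to reduce to a base case of size 1. The algorithm makes 4 recursive calls at each level.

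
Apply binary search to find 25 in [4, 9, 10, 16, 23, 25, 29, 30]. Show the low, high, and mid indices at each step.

Binary search for 25 in [4, 9, 10, 16, 23, 25, 29, 30]:

lo=0, hi=7, mid=3, arr[mid]=16 -> 16 < 25, search right half
lo=4, hi=7, mid=5, arr[mid]=25 -> Found target at index 5!

Binary search finds 25 at index 5 after 2 comparisons. The search repeatedly halves the search space by comparing with the middle element.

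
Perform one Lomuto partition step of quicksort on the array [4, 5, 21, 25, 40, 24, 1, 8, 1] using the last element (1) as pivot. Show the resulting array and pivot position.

Lomuto partition with pivot = 1:

Initial array: [4, 5, 21, 25, 40, 24, 1, 8, 1]

arr[0]=4 > 1: no swap
arr[1]=5 > 1: no swap
arr[2]=21 > 1: no swap
arr[3]=25 > 1: no swap
arr[4]=40 > 1: no swap
arr[5]=24 > 1: no swap
arr[6]=1 <= 1: swap with position 0, array becomes [1, 5, 21, 25, 40, 24, 4, 8, 1]
arr[7]=8 > 1: no swap

Place pivot at position 1: [1, 1, 21, 25, 40, 24, 4, 8, 5]
Pivot position: 1

After partitioning with pivot 1, the array becomes [1, 1, 21, 25, 40, 24, 4, 8, 5]. The pivot is placed at index 1. All elements to the left of the pivot are <= 1, and all elements to the right are > 1.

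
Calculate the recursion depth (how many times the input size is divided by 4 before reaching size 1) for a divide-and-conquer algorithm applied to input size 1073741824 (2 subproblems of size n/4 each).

For divide and conquer with division factor 4:

Problem sizes at each level:
Level 0: 1073741824
Level 1: 268435456
Level 2: 67108864
Level 3: 16777216
Level 4: 4194304
Level 5: 1048576
Level 6: 262144
Level 7: 65536
Level 8: 16384
Level 9: 4096
Level 10: 1024
Level 11: 256
Level 12: 64
Level 13: 16
Level 14: 4
Level 15: 1

The root is level 0 and the size-1 base case is level 15 (the tree spans levels 0 through 15, i.e. 16 levels counting the root), so the depth is the number of divisions: log_4(1073741824) = 15

The recursion tree depth is log_4(1073741824) = 15. At each level, the problem size is divided by 4, so it takes 15 divisions to reduce to a base case of size 1. The algorithm makes 2 recursive calls at each level.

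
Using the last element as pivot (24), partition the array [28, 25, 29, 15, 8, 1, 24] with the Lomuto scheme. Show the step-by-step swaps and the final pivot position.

Lomuto partition with pivot = 24:

Initial array: [28, 25, 29, 15, 8, 1, 24]

arr[0]=28 > 24: no swap
arr[1]=25 > 24: no swap
arr[2]=29 > 24: no swap
arr[3]=15 <= 24: swap with position 0, array becomes [15, 25, 29, 28, 8, 1, 24]
arr[4]=8 <= 24: swap with position 1, array becomes [15, 8, 29, 28, 25, 1, 24]
arr[5]=1 <= 24: swap with position 2, array becomes [15, 8, 1, 28, 25, 29, 24]

Place pivot at position 3: [15, 8, 1, 24, 25, 29, 28]
Pivot position: 3

After partitioning with pivot 24, the array becomes [15, 8, 1, 24, 25, 29, 28]. The pivot is placed at index 3. All elements to the left of the pivot are <= 24, and all elements to the right are > 24.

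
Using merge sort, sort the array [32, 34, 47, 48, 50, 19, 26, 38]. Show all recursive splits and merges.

Merge sort trace:

Split: [32, 34, 47, 48, 50, 19, 26, 38] -> [32, 34, 47, 48] and [50, 19, 26, 38]
  Split: [32, 34, 47, 48] -> [32, 34] and [47, 48]
    Split: [32, 34] -> [32] and [34]
    Merge: [32] + [34] -> [32, 34]
    Split: [47, 48] -> [47] and [48]
    Merge: [47] + [48] -> [47, 48]
  Merge: [32, 34] + [47, 48] -> [32, 34, 47, 48]
  Split: [50, 19, 26, 38] -> [50, 19] and [26, 38]
    Split: [50, 19] -> [50] and [19]
    Merge: [50] + [19] -> [19, 50]
    Split: [26, 38] -> [26] and [38]
    Merge: [26] + [38] -> [26, 38]
  Merge: [19, 50] + [26, 38] -> [19, 26, 38, 50]
Merge: [32, 34, 47, 48] + [19, 26, 38, 50] -> [19, 26, 32, 34, 38, 47, 48, 50]

Final sorted array: [19, 26, 32, 34, 38, 47, 48, 50]

The merge sort proceeds by recursively splitting the array and merging sorted halves.
After all merges, the sorted array is [19, 26, 32, 34, 38, 47, 48, 50].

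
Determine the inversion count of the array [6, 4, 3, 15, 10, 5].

Finding inversions in [6, 4, 3, 15, 10, 5]:

(0, 1): arr[0]=6 > arr[1]=4
(0, 2): arr[0]=6 > arr[2]=3
(0, 5): arr[0]=6 > arr[5]=5
(1, 2): arr[1]=4 > arr[2]=3
(3, 4): arr[3]=15 > arr[4]=10
(3, 5): arr[3]=15 > arr[5]=5
(4, 5): arr[4]=10 > arr[5]=5

Total inversions: 7

The array has 7 inversion(s): (0,1), (0,2), (0,5), (1,2), (3,4), (3,5), (4,5). Each pair (i,j) satisfies i < j and arr[i] > arr[j].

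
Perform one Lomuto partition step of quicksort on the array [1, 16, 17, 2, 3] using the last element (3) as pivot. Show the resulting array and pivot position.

Lomuto partition with pivot = 3:

Initial array: [1, 16, 17, 2, 3]

arr[0]=1 <= 3: swap with position 0, array becomes [1, 16, 17, 2, 3]
arr[1]=16 > 3: no swap
arr[2]=17 > 3: no swap
arr[3]=2 <= 3: swap with position 1, array becomes [1, 2, 17, 16, 3]

Place pivot at position 2: [1, 2, 3, 16, 17]
Pivot position: 2

After partitioning with pivot 3, the array becomes [1, 2, 3, 16, 17]. The pivot is placed at index 2. All elements to the left of the pivot are <= 3, and all elements to the right are > 3.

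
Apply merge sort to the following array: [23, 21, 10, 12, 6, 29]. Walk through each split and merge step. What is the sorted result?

Merge sort trace:

Split: [23, 21, 10, 12, 6, 29] -> [23, 21, 10] and [12, 6, 29]
  Split: [23, 21, 10] -> [23] and [21, 10]
    Split: [21, 10] -> [21] and [10]
    Merge: [21] + [10] -> [10, 21]
  Merge: [23] + [10, 21] -> [10, 21, 23]
  Split: [12, 6, 29] -> [12] and [6, 29]
    Split: [6, 29] -> [6] and [29]
    Merge: [6] + [29] -> [6, 29]
  Merge: [12] + [6, 29] -> [6, 12, 29]
Merge: [10, 21, 23] + [6, 12, 29] -> [6, 10, 12, 21, 23, 29]

Final sorted array: [6, 10, 12, 21, 23, 29]

The merge sort proceeds by recursively splitting the array and merging sorted halves.
After all merges, the sorted array is [6, 10, 12, 21, 23, 29].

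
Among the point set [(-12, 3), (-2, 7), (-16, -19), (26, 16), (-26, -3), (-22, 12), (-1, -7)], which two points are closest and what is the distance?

Computing all pairwise distances among 7 points:

d((-12, 3), (-2, 7)) = 10.7703 <-- minimum
d((-12, 3), (-16, -19)) = 22.3607
d((-12, 3), (26, 16)) = 40.1622
d((-12, 3), (-26, -3)) = 15.2315
d((-12, 3), (-22, 12)) = 13.4536
d((-12, 3), (-1, -7)) = 14.8661
d((-2, 7), (-16, -19)) = 29.5296
d((-2, 7), (26, 16)) = 29.4109
d((-2, 7), (-26, -3)) = 26.0
d((-2, 7), (-22, 12)) = 20.6155
d((-2, 7), (-1, -7)) = 14.0357
d((-16, -19), (26, 16)) = 54.6717
d((-16, -19), (-26, -3)) = 18.868
d((-16, -19), (-22, 12)) = 31.5753
d((-16, -19), (-1, -7)) = 19.2094
d((26, 16), (-26, -3)) = 55.3624
d((26, 16), (-22, 12)) = 48.1664
d((26, 16), (-1, -7)) = 35.4683
d((-26, -3), (-22, 12)) = 15.5242
d((-26, -3), (-1, -7)) = 25.318
d((-22, 12), (-1, -7)) = 28.3196

Closest pair: (-12, 3) and (-2, 7) with distance 10.7703

The closest pair is (-12, 3) and (-2, 7) with Euclidean distance 10.7703. For 7 points, brute-force pairwise comparison is shown above. For large n, the divide-and-conquer algorithm (sort by x, recurse on halves, check the dividing strip) achieves O(n log n).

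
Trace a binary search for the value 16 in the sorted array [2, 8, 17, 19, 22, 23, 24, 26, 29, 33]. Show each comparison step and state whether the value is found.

Binary search for 16 in [2, 8, 17, 19, 22, 23, 24, 26, 29, 33]:

lo=0, hi=9, mid=4, arr[mid]=22 -> 22 > 16, search left half
lo=0, hi=3, mid=1, arr[mid]=8 -> 8 < 16, search right half
lo=2, hi=3, mid=2, arr[mid]=17 -> 17 > 16, search left half
lo=2 > hi=1, target 16 not found

Binary search determines that 16 is not in the array after 3 comparisons. The search space was exhausted without finding the target.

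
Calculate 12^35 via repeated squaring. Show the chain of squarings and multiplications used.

Computing 12^35 by squaring (build up from 12^1; each line after the first costs one multiplication):

12^1 = 12
12^2 = (12^1)^2 = 12^2 = 144
12^4 = (12^2)^2 = 144^2 = 20736
12^8 = (12^4)^2 = 20736^2 = 429981696
12^16 = (12^8)^2 = 429981696^2 = 184884258895036416
12^17 = 12 * 12^16 = 12 * 184884258895036416 = 2218611106740436992
12^34 = (12^17)^2 = 2218611106740436992^2 = 4922235242952026704037113243122008064
12^35 = 12 * 12^34 = 12 * 4922235242952026704037113243122008064 = 59066822915424320448445358917464096768

Result: 59066822915424320448445358917464096768
Multiplications needed: 7 (7 lines after 12^1)

12^35 = 59066822915424320448445358917464096768. Using exponentiation by squaring, this requires 7 multiplications. The key idea: if the exponent is even, square the half-power; if odd, multiply by the base once.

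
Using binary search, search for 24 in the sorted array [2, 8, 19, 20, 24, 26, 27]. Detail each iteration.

Binary search for 24 in [2, 8, 19, 20, 24, 26, 27]:

lo=0, hi=6, mid=3, arr[mid]=20 -> 20 < 24, search right half
lo=4, hi=6, mid=5, arr[mid]=26 -> 26 > 24, search left half
lo=4, hi=4, mid=4, arr[mid]=24 -> Found target at index 4!

Binary search finds 24 at index 4 after 3 comparisons. The search repeatedly halves the search space by comparing with the middle element.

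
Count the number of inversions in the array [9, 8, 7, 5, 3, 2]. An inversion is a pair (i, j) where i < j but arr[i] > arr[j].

Finding inversions in [9, 8, 7, 5, 3, 2]:

(0, 1): arr[0]=9 > arr[1]=8
(0, 2): arr[0]=9 > arr[2]=7
(0, 3): arr[0]=9 > arr[3]=5
(0, 4): arr[0]=9 > arr[4]=3
(0, 5): arr[0]=9 > arr[5]=2
(1, 2): arr[1]=8 > arr[2]=7
(1, 3): arr[1]=8 > arr[3]=5
(1, 4): arr[1]=8 > arr[4]=3
(1, 5): arr[1]=8 > arr[5]=2
(2, 3): arr[2]=7 > arr[3]=5
(2, 4): arr[2]=7 > arr[4]=3
(2, 5): arr[2]=7 > arr[5]=2
(3, 4): arr[3]=5 > arr[4]=3
(3, 5): arr[3]=5 > arr[5]=2
(4, 5): arr[4]=3 > arr[5]=2

Total inversions: 15

The array has 15 inversion(s): (0,1), (0,2), (0,3), (0,4), (0,5), (1,2), (1,3), (1,4), (1,5), (2,3), (2,4), (2,5), (3,4), (3,5), (4,5). Each pair (i,j) satisfies i < j and arr[i] > arr[j].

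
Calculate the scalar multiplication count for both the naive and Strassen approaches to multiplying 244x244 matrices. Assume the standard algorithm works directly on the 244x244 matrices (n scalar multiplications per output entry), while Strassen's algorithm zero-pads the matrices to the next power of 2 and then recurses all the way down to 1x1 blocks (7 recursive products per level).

Matrix multiplication for 244x244 matrices:

Strassen's algorithm requires power-of-2 dimensions. Pad 244x244 to 256x256 (next power of 2).

Standard algorithm: 244^3 = 14526784 multiplications
Strassen's algorithm: 7^(log2(256)) = 7^8 = 5764801 multiplications
Savings: 14526784 - 5764801 = 8761983 multiplications

Standard: 14526784 multiplications (244^3). Strassen: 5764801 multiplications (7^8, after padding to 256x256). Strassen reduces 8 recursive multiplications to 7 at each level.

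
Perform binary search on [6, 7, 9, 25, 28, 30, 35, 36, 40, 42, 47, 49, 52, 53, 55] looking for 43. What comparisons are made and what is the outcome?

Binary search for 43 in [6, 7, 9, 25, 28, 30, 35, 36, 40, 42, 47, 49, 52, 53, 55]:

lo=0, hi=14, mid=7, arr[mid]=36 -> 36 < 43, search right half
lo=8, hi=14, mid=11, arr[mid]=49 -> 49 > 43, search left half
lo=8, hi=10, mid=9, arr[mid]=42 -> 42 < 43, search right half
lo=10, hi=10, mid=10, arr[mid]=47 -> 47 > 43, search left half
lo=10 > hi=9, target 43 not found

Binary search determines that 43 is not in the array after 4 comparisons. The search space was exhausted without finding the target.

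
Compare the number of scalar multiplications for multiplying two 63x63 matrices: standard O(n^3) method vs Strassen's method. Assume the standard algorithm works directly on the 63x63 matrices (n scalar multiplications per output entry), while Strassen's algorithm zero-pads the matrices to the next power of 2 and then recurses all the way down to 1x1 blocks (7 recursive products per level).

Matrix multiplication for 63x63 matrices:

Strassen's algorithm requires power-of-2 dimensions. Pad 63x63 to 64x64 (next power of 2).

Standard algorithm: 63^3 = 250047 multiplications
Strassen's algorithm: 7^(log2(64)) = 7^6 = 117649 multiplications
Savings: 250047 - 117649 = 132398 multiplications

Standard: 250047 multiplications (63^3). Strassen: 117649 multiplications (7^6, after padding to 64x64). Strassen reduces 8 recursive multiplications to 7 at each level.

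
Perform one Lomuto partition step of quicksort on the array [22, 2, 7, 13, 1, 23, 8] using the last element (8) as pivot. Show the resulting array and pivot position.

Lomuto partition with pivot = 8:

Initial array: [22, 2, 7, 13, 1, 23, 8]

arr[0]=22 > 8: no swap
arr[1]=2 <= 8: swap with position 0, array becomes [2, 22, 7, 13, 1, 23, 8]
arr[2]=7 <= 8: swap with position 1, array becomes [2, 7, 22, 13, 1, 23, 8]
arr[3]=13 > 8: no swap
arr[4]=1 <= 8: swap with position 2, array becomes [2, 7, 1, 13, 22, 23, 8]
arr[5]=23 > 8: no swap

Place pivot at position 3: [2, 7, 1, 8, 22, 23, 13]
Pivot position: 3

After partitioning with pivot 8, the array becomes [2, 7, 1, 8, 22, 23, 13]. The pivot is placed at index 3. All elements to the left of the pivot are <= 8, and all elements to the right are > 8.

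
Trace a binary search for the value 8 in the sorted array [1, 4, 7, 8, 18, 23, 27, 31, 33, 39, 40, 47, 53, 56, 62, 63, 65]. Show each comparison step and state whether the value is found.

Binary search for 8 in [1, 4, 7, 8, 18, 23, 27, 31, 33, 39, 40, 47, 53, 56, 62, 63, 65]:

lo=0, hi=16, mid=8, arr[mid]=33 -> 33 > 8, search left half
lo=0, hi=7, mid=3, arr[mid]=8 -> Found target at index 3!

Binary search finds 8 at index 3 after 2 comparisons. The search repeatedly halves the search space by comparing with the middle element.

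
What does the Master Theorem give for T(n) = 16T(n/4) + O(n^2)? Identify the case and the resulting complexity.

Master Theorem for T(n) = 16T(n/4) + O(n^2):

a = 16, b = 4, c = 2
log_b(a) = log_4(16) = 2.0000

Case 2: c = 2 = log_4(16) = 2.0000
T(n) = O(n^2 log n) = O(n^2 log n)

For T(n) = 16T(n/4) + O(n^2): log_4(16) = 2.0000. This is Case 2 of the Master Theorem (c = log_b(a), equal work at all levels), giving O(n^2 log n).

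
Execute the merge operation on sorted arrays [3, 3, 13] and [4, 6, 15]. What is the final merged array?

Merging process:

Compare 3 vs 4: take 3 from left. Merged: [3]
Compare 3 vs 4: take 3 from left. Merged: [3, 3]
Compare 13 vs 4: take 4 from right. Merged: [3, 3, 4]
Compare 13 vs 6: take 6 from right. Merged: [3, 3, 4, 6]
Compare 13 vs 15: take 13 from left. Merged: [3, 3, 4, 6, 13]
Append remaining from right: [15]. Merged: [3, 3, 4, 6, 13, 15]

Final merged array: [3, 3, 4, 6, 13, 15]
Total comparisons: 5

The merged array is [3, 3, 4, 6, 13, 15], requiring 5 comparisons. The merge step runs in O(n) time where n is the total number of elements.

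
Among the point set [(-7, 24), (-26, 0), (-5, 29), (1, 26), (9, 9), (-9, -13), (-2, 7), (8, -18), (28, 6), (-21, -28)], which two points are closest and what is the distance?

Computing all pairwise distances among 10 points:

d((-7, 24), (-26, 0)) = 30.6105
d((-7, 24), (-5, 29)) = 5.3852 <-- minimum
d((-7, 24), (1, 26)) = 8.2462
d((-7, 24), (9, 9)) = 21.9317
d((-7, 24), (-9, -13)) = 37.054
d((-7, 24), (-2, 7)) = 17.72
d((-7, 24), (8, -18)) = 44.5982
d((-7, 24), (28, 6)) = 39.3573
d((-7, 24), (-21, -28)) = 53.8516
d((-26, 0), (-5, 29)) = 35.805
d((-26, 0), (1, 26)) = 37.4833
d((-26, 0), (9, 9)) = 36.1386
d((-26, 0), (-9, -13)) = 21.4009
d((-26, 0), (-2, 7)) = 25.0
d((-26, 0), (8, -18)) = 38.4708
d((-26, 0), (28, 6)) = 54.3323
d((-26, 0), (-21, -28)) = 28.4429
d((-5, 29), (1, 26)) = 6.7082
d((-5, 29), (9, 9)) = 24.4131
d((-5, 29), (-9, -13)) = 42.19
d((-5, 29), (-2, 7)) = 22.2036
d((-5, 29), (8, -18)) = 48.7647
d((-5, 29), (28, 6)) = 40.2244
d((-5, 29), (-21, -28)) = 59.203
d((1, 26), (9, 9)) = 18.7883
d((1, 26), (-9, -13)) = 40.2616
d((1, 26), (-2, 7)) = 19.2354
d((1, 26), (8, -18)) = 44.5533
d((1, 26), (28, 6)) = 33.6006
d((1, 26), (-21, -28)) = 58.3095
d((9, 9), (-9, -13)) = 28.4253
d((9, 9), (-2, 7)) = 11.1803
d((9, 9), (8, -18)) = 27.0185
d((9, 9), (28, 6)) = 19.2354
d((9, 9), (-21, -28)) = 47.634
d((-9, -13), (-2, 7)) = 21.1896
d((-9, -13), (8, -18)) = 17.72
d((-9, -13), (28, 6)) = 41.5933
d((-9, -13), (-21, -28)) = 19.2094
d((-2, 7), (8, -18)) = 26.9258
d((-2, 7), (28, 6)) = 30.0167
d((-2, 7), (-21, -28)) = 39.8246
d((8, -18), (28, 6)) = 31.241
d((8, -18), (-21, -28)) = 30.6757
d((28, 6), (-21, -28)) = 59.6406

Closest pair: (-7, 24) and (-5, 29) with distance 5.3852

The closest pair is (-7, 24) and (-5, 29) with Euclidean distance 5.3852. For 10 points, brute-force pairwise comparison is shown above. For large n, the divide-and-conquer algorithm (sort by x, recurse on halves, check the dividing strip) achieves O(n log n).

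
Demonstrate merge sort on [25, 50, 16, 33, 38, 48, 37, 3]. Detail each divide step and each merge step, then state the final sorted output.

Merge sort trace:

Split: [25, 50, 16, 33, 38, 48, 37, 3] -> [25, 50, 16, 33] and [38, 48, 37, 3]
  Split: [25, 50, 16, 33] -> [25, 50] and [16, 33]
    Split: [25, 50] -> [25] and [50]
    Merge: [25] + [50] -> [25, 50]
    Split: [16, 33] -> [16] and [33]
    Merge: [16] + [33] -> [16, 33]
  Merge: [25, 50] + [16, 33] -> [16, 25, 33, 50]
  Split: [38, 48, 37, 3] -> [38, 48] and [37, 3]
    Split: [38, 48] -> [38] and [48]
    Merge: [38] + [48] -> [38, 48]
    Split: [37, 3] -> [37] and [3]
    Merge: [37] + [3] -> [3, 37]
  Merge: [38, 48] + [3, 37] -> [3, 37, 38, 48]
Merge: [16, 25, 33, 50] + [3, 37, 38, 48] -> [3, 16, 25, 33, 37, 38, 48, 50]

Final sorted array: [3, 16, 25, 33, 37, 38, 48, 50]

The merge sort proceeds by recursively splitting the array and merging sorted halves.
After all merges, the sorted array is [3, 16, 25, 33, 37, 38, 48, 50].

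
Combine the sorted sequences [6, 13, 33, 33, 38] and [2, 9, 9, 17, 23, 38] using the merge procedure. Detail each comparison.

Merging process:

Compare 6 vs 2: take 2 from right. Merged: [2]
Compare 6 vs 9: take 6 from left. Merged: [2, 6]
Compare 13 vs 9: take 9 from right. Merged: [2, 6, 9]
Compare 13 vs 9: take 9 from right. Merged: [2, 6, 9, 9]
Compare 13 vs 17: take 13 from left. Merged: [2, 6, 9, 9, 13]
Compare 33 vs 17: take 17 from right. Merged: [2, 6, 9, 9, 13, 17]
Compare 33 vs 23: take 23 from right. Merged: [2, 6, 9, 9, 13, 17, 23]
Compare 33 vs 38: take 33 from left. Merged: [2, 6, 9, 9, 13, 17, 23, 33]
Compare 33 vs 38: take 33 from left. Merged: [2, 6, 9, 9, 13, 17, 23, 33, 33]
Compare 38 vs 38: take 38 from left. Merged: [2, 6, 9, 9, 13, 17, 23, 33, 33, 38]
Append remaining from right: [38]. Merged: [2, 6, 9, 9, 13, 17, 23, 33, 33, 38, 38]

Final merged array: [2, 6, 9, 9, 13, 17, 23, 33, 33, 38, 38]
Total comparisons: 10

The merged array is [2, 6, 9, 9, 13, 17, 23, 33, 33, 38, 38], requiring 10 comparisons. The merge step runs in O(n) time where n is the total number of elements.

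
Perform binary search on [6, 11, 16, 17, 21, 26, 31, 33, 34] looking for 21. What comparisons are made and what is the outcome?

Binary search for 21 in [6, 11, 16, 17, 21, 26, 31, 33, 34]:

lo=0, hi=8, mid=4, arr[mid]=21 -> Found target at index 4!

Binary search finds 21 at index 4 after 1 comparisons. The search repeatedly halves the search space by comparing with the middle element.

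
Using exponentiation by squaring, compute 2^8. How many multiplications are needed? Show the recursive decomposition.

Computing 2^8 by squaring (build up from 2^1; each line after the first costs one multiplication):

2^1 = 2
2^2 = (2^1)^2 = 2^2 = 4
2^4 = (2^2)^2 = 4^2 = 16
2^8 = (2^4)^2 = 16^2 = 256

Result: 256
Multiplications needed: 3 (3 lines after 2^1)

2^8 = 256. Using exponentiation by squaring, this requires 3 multiplications. The key idea: if the exponent is even, square the half-power; if odd, multiply by the base once.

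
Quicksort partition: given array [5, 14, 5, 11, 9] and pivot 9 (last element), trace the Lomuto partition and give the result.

Lomuto partition with pivot = 9:

Initial array: [5, 14, 5, 11, 9]

arr[0]=5 <= 9: swap with position 0, array becomes [5, 14, 5, 11, 9]
arr[1]=14 > 9: no swap
arr[2]=5 <= 9: swap with position 1, array becomes [5, 5, 14, 11, 9]
arr[3]=11 > 9: no swap

Place pivot at position 2: [5, 5, 9, 11, 14]
Pivot position: 2

After partitioning with pivot 9, the array becomes [5, 5, 9, 11, 14]. The pivot is placed at index 2. All elements to the left of the pivot are <= 9, and all elements to the right are > 9.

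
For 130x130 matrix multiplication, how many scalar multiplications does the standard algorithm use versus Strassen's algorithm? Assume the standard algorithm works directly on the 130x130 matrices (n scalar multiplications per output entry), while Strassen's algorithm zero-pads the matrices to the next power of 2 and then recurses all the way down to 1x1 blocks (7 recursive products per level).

Matrix multiplication for 130x130 matrices:

Strassen's algorithm requires power-of-2 dimensions. Pad 130x130 to 256x256 (next power of 2).

Standard algorithm: 130^3 = 2197000 multiplications
Strassen's algorithm: 7^(log2(256)) = 7^8 = 5764801 multiplications
Difference: 2197000 - 5764801 = -3567801 (Strassen uses MORE here due to padding overhead — for small or just-over-power-of-2 n, padding can outweigh the per-level savings)

Standard: 2197000 multiplications (130^3). Strassen: 5764801 multiplications (7^8, after padding to 256x256). Strassen reduces 8 recursive multiplications to 7 at each level.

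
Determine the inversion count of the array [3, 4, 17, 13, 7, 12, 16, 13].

Finding inversions in [3, 4, 17, 13, 7, 12, 16, 13]:

(2, 3): arr[2]=17 > arr[3]=13
(2, 4): arr[2]=17 > arr[4]=7
(2, 5): arr[2]=17 > arr[5]=12
(2, 6): arr[2]=17 > arr[6]=16
(2, 7): arr[2]=17 > arr[7]=13
(3, 4): arr[3]=13 > arr[4]=7
(3, 5): arr[3]=13 > arr[5]=12
(6, 7): arr[6]=16 > arr[7]=13

Total inversions: 8

The array has 8 inversion(s): (2,3), (2,4), (2,5), (2,6), (2,7), (3,4), (3,5), (6,7). Each pair (i,j) satisfies i < j and arr[i] > arr[j].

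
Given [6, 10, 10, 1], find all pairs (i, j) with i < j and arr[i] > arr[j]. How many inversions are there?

Finding inversions in [6, 10, 10, 1]:

(0, 3): arr[0]=6 > arr[3]=1
(1, 3): arr[1]=10 > arr[3]=1
(2, 3): arr[2]=10 > arr[3]=1

Total inversions: 3

The array has 3 inversion(s): (0,3), (1,3), (2,3). Each pair (i,j) satisfies i < j and arr[i] > arr[j].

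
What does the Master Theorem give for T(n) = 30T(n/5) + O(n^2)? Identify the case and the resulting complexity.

Master Theorem for T(n) = 30T(n/5) + O(n^2):

a = 30, b = 5, c = 2
log_b(a) = log_5(30) = 2.1133

Case 1: c = 2 < log_5(30) = 2.1133
T(n) = O(n^(log_5 30))

For T(n) = 30T(n/5) + O(n^2): log_5(30) = 2.1133. This is Case 1 of the Master Theorem (c < log_b(a), work dominated by leaves), giving O(n^(log_5 30)).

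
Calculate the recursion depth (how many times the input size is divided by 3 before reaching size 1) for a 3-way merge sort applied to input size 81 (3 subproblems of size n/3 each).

For divide and conquer with division factor 3:

Problem sizes at each level:
Level 0: 81
Level 1: 27
Level 2: 9
Level 3: 3
Level 4: 1

The root is level 0 and the size-1 base case is level 4 (the tree spans levels 0 through 4, i.e. 5 levels counting the root), so the depth is the number of divisions: log_3(81) = 4

The recursion tree depth is log_3(81) = 4. At each level, the problem size is divided by 3, so it takes 4 divisions to reduce to a base case of size 1. The algorithm makes 3 recursive calls at each level.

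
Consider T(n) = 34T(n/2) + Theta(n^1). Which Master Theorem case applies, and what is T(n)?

Master Theorem for T(n) = 34T(n/2) + O(n^1):

a = 34, b = 2, c = 1
log_b(a) = log_2(34) = 5.0875

Case 1: c = 1 < log_2(34) = 5.0875
T(n) = O(n^(log_2 34))

For T(n) = 34T(n/2) + O(n^1): log_2(34) = 5.0875. This is Case 1 of the Master Theorem (c < log_b(a), work dominated by leaves), giving O(n^(log_2 34)).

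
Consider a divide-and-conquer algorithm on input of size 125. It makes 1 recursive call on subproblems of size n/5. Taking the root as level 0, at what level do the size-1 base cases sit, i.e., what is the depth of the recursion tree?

For divide and conquer with division factor 5:

Problem sizes at each level:
Level 0: 125
Level 1: 25
Level 2: 5
Level 3: 1

The root is level 0 and the size-1 base case is level 3 (the tree spans levels 0 through 3, i.e. 4 levels counting the root), so the depth is the number of divisions: log_5(125) = 3

The recursion tree depth is log_5(125) = 3. At each level, the problem size is divided by 5, so it takes 3 divisions to reduce to a base case of size 1. The algorithm makes 1 recursive call at each level.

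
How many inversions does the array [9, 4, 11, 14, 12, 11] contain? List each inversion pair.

Finding inversions in [9, 4, 11, 14, 12, 11]:

(0, 1): arr[0]=9 > arr[1]=4
(3, 4): arr[3]=14 > arr[4]=12
(3, 5): arr[3]=14 > arr[5]=11
(4, 5): arr[4]=12 > arr[5]=11

Total inversions: 4

The array has 4 inversion(s): (0,1), (3,4), (3,5), (4,5). Each pair (i,j) satisfies i < j and arr[i] > arr[j].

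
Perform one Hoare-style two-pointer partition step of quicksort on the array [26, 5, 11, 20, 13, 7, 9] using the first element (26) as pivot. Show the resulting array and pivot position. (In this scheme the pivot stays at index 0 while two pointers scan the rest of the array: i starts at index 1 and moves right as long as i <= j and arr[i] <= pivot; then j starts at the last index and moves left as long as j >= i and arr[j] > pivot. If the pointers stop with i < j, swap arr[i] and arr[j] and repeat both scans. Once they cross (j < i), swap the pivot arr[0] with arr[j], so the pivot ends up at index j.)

Hoare-style two-pointer partition with pivot = 26:

Initial array: [26, 5, 11, 20, 13, 7, 9]

Pointers start at i = 1, j = 6.
i ends at 7, j ends at 6: the pointers have crossed (j < i), so scanning stops.

Swap pivot arr[0] with arr[6] to place pivot at position 6: [9, 5, 11, 20, 13, 7, 26]
Pivot position: 6

After partitioning with pivot 26, the array becomes [9, 5, 11, 20, 13, 7, 26]. The pivot is placed at index 6. All elements to the left of the pivot are <= 26, and all elements to the right are > 26.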